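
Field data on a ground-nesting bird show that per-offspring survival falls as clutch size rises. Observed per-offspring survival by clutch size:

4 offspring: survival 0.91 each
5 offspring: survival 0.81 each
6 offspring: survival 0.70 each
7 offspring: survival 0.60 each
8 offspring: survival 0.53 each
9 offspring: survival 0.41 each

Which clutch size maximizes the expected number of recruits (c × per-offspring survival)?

Expected recruits = c × s(c):
  c=4: 4 × 0.91 = 3.640
  c=5: 5 × 0.81 = 4.050
  c=6: 6 × 0.70 = 4.200
  c=7: 7 × 0.60 = 4.200
  c=8: 8 × 0.53 = 4.240
  c=9: 9 × 0.41 = 3.690
Maximum at c = 8 (4.240 recruits).

8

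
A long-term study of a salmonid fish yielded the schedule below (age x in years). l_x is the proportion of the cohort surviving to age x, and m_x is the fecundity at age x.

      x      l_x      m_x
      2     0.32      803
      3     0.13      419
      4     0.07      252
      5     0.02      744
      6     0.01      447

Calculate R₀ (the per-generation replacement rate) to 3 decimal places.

R₀ = Σ l_x m_x:
  age 2: 0.32 × 803 = 256.9600
  age 3: 0.13 × 419 = 54.4700
  age 4: 0.07 × 252 = 17.6400
  age 5: 0.02 × 744 = 14.8800
  age 6: 0.01 × 447 = 4.4700
R₀ = 256.9600 + 54.4700 + 17.6400 + 14.8800 + 4.4700 = 348.4200

348.420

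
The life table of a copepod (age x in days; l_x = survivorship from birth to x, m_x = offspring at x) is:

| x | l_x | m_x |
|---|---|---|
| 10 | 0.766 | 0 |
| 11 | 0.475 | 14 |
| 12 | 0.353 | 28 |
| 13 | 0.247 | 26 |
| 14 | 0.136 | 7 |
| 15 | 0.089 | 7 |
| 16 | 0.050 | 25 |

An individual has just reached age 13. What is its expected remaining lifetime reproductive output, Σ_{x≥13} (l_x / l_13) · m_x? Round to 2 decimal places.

37.44

l_13 = 0.247. Conditional survival from age 13 to x is l_x / l_13.
  x=13: (0.247/0.247) × 26 = 26.0000
  x=14: (0.136/0.247) × 7 = 3.8543
  x=15: (0.089/0.247) × 7 = 2.5223
  x=16: (0.050/0.247) × 25 = 5.0607
Sum = 26.0000 + 3.8543 + 2.5223 + 5.0607 = 37.4372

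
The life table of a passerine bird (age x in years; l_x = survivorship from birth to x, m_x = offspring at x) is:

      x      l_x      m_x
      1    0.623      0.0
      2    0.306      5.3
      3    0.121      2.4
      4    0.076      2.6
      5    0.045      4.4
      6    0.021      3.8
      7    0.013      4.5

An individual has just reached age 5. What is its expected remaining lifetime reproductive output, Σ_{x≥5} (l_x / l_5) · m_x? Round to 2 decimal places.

l_5 = 0.045. Conditional survival from age 5 to x is l_x / l_5.
  x=5: (0.045/0.045) × 4.4 = 4.4000
  x=6: (0.021/0.045) × 3.8 = 1.7733
  x=7: (0.013/0.045) × 4.5 = 1.3000
Sum = 4.4000 + 1.7733 + 1.3000 = 7.4733

7.47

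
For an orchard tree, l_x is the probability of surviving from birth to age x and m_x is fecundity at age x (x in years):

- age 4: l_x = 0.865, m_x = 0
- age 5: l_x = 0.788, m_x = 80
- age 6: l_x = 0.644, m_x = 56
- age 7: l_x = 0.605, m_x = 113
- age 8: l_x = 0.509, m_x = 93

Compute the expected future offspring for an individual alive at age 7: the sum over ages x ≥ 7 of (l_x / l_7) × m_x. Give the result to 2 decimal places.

191.24

l_7 = 0.605. Conditional survival from age 7 to x is l_x / l_7.
  x=7: (0.605/0.605) × 113 = 113.0000
  x=8: (0.509/0.605) × 93 = 78.2430
Sum = 113.0000 + 78.2430 = 191.2430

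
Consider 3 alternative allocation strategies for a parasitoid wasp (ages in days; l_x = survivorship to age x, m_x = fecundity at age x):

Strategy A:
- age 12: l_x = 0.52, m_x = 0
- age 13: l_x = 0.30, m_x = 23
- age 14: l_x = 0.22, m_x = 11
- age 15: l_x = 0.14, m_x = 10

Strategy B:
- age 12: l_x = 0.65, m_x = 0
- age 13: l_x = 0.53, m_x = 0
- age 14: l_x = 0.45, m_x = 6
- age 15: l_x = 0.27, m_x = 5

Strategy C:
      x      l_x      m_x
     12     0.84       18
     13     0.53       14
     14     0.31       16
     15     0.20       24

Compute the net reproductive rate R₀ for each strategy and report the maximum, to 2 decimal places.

32.30

Strategy A: R₀ = 0.52×0 + 0.30×23 + 0.22×11 + 0.14×10 = 10.7200
Strategy B: R₀ = 0.65×0 + 0.53×0 + 0.45×6 + 0.27×5 = 4.0500
Strategy C: R₀ = 0.84×18 + 0.53×14 + 0.31×16 + 0.20×24 = 32.3000
Highest R₀: strategy C with 32.3000.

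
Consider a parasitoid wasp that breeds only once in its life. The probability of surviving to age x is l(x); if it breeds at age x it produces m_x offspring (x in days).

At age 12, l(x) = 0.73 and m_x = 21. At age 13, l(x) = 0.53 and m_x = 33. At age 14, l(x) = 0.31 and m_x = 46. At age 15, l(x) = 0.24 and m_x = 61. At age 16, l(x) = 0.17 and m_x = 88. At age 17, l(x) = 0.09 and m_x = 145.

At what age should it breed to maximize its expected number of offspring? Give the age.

13

Expected offspring if breeding at age x = l(x) × m_x:
  age 12: 0.73 × 21 = 15.330
  age 13: 0.53 × 33 = 17.490
  age 14: 0.31 × 46 = 14.260
  age 15: 0.24 × 61 = 14.640
  age 16: 0.17 × 88 = 14.960
  age 17: 0.09 × 145 = 13.050
Maximum at age 13 (17.490).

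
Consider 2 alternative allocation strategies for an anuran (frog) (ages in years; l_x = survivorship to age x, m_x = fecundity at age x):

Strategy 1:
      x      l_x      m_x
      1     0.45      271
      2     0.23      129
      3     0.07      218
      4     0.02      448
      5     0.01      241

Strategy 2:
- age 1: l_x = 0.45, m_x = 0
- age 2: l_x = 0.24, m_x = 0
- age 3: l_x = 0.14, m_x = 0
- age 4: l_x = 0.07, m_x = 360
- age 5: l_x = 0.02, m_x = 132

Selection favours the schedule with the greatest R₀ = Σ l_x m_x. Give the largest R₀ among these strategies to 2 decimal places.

178.25

Strategy 1: R₀ = 0.45×271 + 0.23×129 + 0.07×218 + 0.02×448 + 0.01×241 = 178.2500
Strategy 2: R₀ = 0.45×0 + 0.24×0 + 0.14×0 + 0.07×360 + 0.02×132 = 27.8400
Highest R₀: strategy 1 with 178.2500.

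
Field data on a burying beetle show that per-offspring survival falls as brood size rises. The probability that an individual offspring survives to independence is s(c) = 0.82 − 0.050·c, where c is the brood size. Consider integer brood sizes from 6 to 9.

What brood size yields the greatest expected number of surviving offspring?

8

Expected surviving offspring = c × s(c):
  c=6: 6 × 0.520 = 3.120
  c=7: 7 × 0.470 = 3.290
  c=8: 8 × 0.420 = 3.360
  c=9: 9 × 0.370 = 3.330
Maximum at c = 8 (3.360 surviving offspring).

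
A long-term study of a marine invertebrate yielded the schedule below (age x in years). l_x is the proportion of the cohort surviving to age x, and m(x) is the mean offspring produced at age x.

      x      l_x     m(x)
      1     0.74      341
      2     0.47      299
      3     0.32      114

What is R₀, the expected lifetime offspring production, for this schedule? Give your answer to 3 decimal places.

R₀ = Σ l_x m(x):
  age 1: 0.74 × 341 = 252.3400
  age 2: 0.47 × 299 = 140.5300
  age 3: 0.32 × 114 = 36.4800
R₀ = 252.3400 + 140.5300 + 36.4800 = 429.3500

429.350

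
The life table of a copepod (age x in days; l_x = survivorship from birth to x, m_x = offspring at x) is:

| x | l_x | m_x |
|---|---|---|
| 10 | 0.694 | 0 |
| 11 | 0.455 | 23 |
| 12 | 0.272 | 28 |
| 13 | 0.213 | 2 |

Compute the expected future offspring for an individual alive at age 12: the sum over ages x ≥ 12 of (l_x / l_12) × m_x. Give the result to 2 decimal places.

29.57

l_12 = 0.272. Conditional survival from age 12 to x is l_x / l_12.
  x=12: (0.272/0.272) × 28 = 28.0000
  x=13: (0.213/0.272) × 2 = 1.5662
Sum = 28.0000 + 1.5662 = 29.5662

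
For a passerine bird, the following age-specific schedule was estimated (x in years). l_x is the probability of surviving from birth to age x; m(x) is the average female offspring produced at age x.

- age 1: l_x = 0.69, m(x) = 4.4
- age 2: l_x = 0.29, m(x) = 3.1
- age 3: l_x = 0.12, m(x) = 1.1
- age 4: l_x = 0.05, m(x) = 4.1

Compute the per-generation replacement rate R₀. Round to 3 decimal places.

R₀ = Σ l_x m(x):
  age 1: 0.69 × 4.4 = 3.0360
  age 2: 0.29 × 3.1 = 0.8990
  age 3: 0.12 × 1.1 = 0.1320
  age 4: 0.05 × 4.1 = 0.2050
R₀ = 3.0360 + 0.8990 + 0.1320 + 0.2050 = 4.2720

4.272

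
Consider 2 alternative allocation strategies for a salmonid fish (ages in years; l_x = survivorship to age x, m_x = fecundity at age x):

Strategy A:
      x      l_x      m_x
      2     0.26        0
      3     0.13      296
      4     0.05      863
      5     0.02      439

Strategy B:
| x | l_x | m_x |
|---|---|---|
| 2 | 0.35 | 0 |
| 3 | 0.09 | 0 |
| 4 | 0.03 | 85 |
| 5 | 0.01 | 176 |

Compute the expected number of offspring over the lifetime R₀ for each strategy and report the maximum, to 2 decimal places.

Strategy A: R₀ = 0.26×0 + 0.13×296 + 0.05×863 + 0.02×439 = 90.4100
Strategy B: R₀ = 0.35×0 + 0.09×0 + 0.03×85 + 0.01×176 = 4.3100
Highest R₀: strategy A with 90.4100.

90.41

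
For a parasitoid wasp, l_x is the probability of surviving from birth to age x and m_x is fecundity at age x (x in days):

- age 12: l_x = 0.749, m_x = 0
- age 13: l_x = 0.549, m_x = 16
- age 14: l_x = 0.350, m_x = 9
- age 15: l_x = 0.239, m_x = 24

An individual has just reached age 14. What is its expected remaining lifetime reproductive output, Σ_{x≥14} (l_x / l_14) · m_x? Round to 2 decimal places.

25.39

l_14 = 0.350. Conditional survival from age 14 to x is l_x / l_14.
  x=14: (0.350/0.350) × 9 = 9.0000
  x=15: (0.239/0.350) × 24 = 16.3886
Sum = 9.0000 + 16.3886 = 25.3886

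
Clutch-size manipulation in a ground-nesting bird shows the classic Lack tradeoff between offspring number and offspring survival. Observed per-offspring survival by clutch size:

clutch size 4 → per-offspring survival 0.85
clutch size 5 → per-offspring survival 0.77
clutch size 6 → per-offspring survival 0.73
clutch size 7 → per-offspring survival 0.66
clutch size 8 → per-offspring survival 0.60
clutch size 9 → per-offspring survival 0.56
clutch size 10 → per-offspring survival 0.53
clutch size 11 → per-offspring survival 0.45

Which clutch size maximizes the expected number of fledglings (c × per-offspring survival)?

10

Expected fledglings = c × s(c):
  c=4: 4 × 0.85 = 3.400
  c=5: 5 × 0.77 = 3.850
  c=6: 6 × 0.73 = 4.380
  c=7: 7 × 0.66 = 4.620
  c=8: 8 × 0.60 = 4.800
  c=9: 9 × 0.56 = 5.040
  c=10: 10 × 0.53 = 5.300
  c=11: 11 × 0.45 = 4.950
Maximum at c = 10 (5.300 fledglings).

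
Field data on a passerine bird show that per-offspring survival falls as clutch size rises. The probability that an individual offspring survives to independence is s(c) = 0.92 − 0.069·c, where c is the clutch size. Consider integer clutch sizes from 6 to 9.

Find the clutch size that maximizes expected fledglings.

Expected fledglings = c × s(c):
  c=6: 6 × 0.506 = 3.036
  c=7: 7 × 0.437 = 3.059
  c=8: 8 × 0.368 = 2.944
  c=9: 9 × 0.299 = 2.691
Maximum at c = 7 (3.059 fledglings).

7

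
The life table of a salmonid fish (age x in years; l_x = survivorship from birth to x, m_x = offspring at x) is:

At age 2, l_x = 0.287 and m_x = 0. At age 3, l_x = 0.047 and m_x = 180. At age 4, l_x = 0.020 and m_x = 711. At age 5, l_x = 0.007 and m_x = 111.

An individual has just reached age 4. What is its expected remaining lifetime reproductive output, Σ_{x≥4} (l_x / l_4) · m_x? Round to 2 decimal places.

749.85

l_4 = 0.020. Conditional survival from age 4 to x is l_x / l_4.
  x=4: (0.020/0.020) × 711 = 711.0000
  x=5: (0.007/0.020) × 111 = 38.8500
Sum = 711.0000 + 38.8500 = 749.8500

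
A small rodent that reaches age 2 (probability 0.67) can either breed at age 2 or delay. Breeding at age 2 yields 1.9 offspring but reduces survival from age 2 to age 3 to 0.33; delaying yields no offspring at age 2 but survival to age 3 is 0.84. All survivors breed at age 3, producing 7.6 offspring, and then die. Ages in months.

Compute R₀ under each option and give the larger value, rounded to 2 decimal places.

4.28

breed at age 2: R₀ = 0.67 × (1.9 + 0.33 × 7.6) = 0.67 × 4.4080 = 2.9534
delay to age 3: R₀ = 0.67 × (0.84 × 7.6) = 0.67 × 6.3840 = 4.2773
Higher: delay to age 3 (4.2773).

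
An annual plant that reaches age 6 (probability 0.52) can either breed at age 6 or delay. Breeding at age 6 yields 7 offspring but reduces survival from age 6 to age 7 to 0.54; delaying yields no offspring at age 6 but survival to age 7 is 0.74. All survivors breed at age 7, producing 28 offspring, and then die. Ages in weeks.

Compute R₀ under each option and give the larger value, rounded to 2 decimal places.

11.50

breed at age 6: R₀ = 0.52 × (7 + 0.54 × 28) = 0.52 × 22.1200 = 11.5024
delay to age 7: R₀ = 0.52 × (0.74 × 28) = 0.52 × 20.7200 = 10.7744
Higher: breed at age 6 (11.5024).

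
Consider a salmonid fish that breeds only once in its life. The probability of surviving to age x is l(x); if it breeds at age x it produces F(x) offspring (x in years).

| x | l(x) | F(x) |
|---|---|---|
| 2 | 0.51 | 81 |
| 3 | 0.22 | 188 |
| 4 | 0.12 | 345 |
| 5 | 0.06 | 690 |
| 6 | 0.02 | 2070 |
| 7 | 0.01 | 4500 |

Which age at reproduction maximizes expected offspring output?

7

Expected offspring if breeding at age x = l(x) × F(x):
  age 2: 0.51 × 81 = 41.310
  age 3: 0.22 × 188 = 41.360
  age 4: 0.12 × 345 = 41.400
  age 5: 0.06 × 690 = 41.400
  age 6: 0.02 × 2070 = 41.400
  age 7: 0.01 × 4500 = 45.000
Maximum at age 7 (45.000).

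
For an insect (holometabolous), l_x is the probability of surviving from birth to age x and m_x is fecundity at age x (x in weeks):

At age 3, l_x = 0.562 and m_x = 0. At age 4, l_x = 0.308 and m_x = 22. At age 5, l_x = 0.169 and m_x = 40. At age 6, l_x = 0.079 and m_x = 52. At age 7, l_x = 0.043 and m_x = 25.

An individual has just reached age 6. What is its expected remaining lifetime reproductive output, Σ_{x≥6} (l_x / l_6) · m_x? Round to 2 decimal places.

65.61

l_6 = 0.079. Conditional survival from age 6 to x is l_x / l_6.
  x=6: (0.079/0.079) × 52 = 52.0000
  x=7: (0.043/0.079) × 25 = 13.6076
Sum = 52.0000 + 13.6076 = 65.6076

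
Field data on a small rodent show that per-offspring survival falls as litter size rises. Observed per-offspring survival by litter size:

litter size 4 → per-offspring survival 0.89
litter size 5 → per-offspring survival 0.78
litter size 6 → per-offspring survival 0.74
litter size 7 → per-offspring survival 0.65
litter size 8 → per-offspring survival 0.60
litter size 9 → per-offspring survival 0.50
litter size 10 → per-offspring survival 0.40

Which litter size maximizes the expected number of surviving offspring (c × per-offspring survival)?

8

Expected surviving offspring = c × s(c):
  c=4: 4 × 0.89 = 3.560
  c=5: 5 × 0.78 = 3.900
  c=6: 6 × 0.74 = 4.440
  c=7: 7 × 0.65 = 4.550
  c=8: 8 × 0.60 = 4.800
  c=9: 9 × 0.50 = 4.500
  c=10: 10 × 0.40 = 4.000
Maximum at c = 8 (4.800 surviving offspring).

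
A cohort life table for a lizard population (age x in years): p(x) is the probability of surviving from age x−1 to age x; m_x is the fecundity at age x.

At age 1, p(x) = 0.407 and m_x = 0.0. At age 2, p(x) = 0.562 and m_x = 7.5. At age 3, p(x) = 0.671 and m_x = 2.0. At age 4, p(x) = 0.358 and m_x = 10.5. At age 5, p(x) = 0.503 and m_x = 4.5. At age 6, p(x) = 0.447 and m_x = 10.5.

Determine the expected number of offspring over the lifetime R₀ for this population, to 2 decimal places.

2.85

Survivorship from birth: l_x = p_1·p_2·…·p_x.
  l_1 = 0.40700
  l_2 = 0.22873
  l_3 = 0.15348
  l_4 = 0.05495
  l_5 = 0.02764
  l_6 = 0.01235
R₀ = Σ l_x m_x:
  age 1: 0.40700 × 0.0 = 0.0000
  age 2: 0.22873 × 7.5 = 1.7155
  age 3: 0.15348 × 2.0 = 0.3070
  age 4: 0.05495 × 10.5 = 0.5770
  age 5: 0.02764 × 4.5 = 0.1244
  age 6: 0.01235 × 10.5 = 0.1297
R₀ = 0.0000 + 1.7155 + 0.3070 + 0.5770 + 0.1244 + 0.1297 = 2.8535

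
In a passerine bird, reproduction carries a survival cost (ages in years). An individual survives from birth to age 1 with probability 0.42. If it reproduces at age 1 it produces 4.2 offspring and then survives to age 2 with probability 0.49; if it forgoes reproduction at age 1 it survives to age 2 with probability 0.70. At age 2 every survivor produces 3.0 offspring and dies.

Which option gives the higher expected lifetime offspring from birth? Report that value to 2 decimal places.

2.38

breed at age 1: R₀ = 0.42 × (4.2 + 0.49 × 3.0) = 0.42 × 5.6700 = 2.3814
delay to age 2: R₀ = 0.42 × (0.70 × 3.0) = 0.42 × 2.1000 = 0.8820
Higher: breed at age 1 (2.3814).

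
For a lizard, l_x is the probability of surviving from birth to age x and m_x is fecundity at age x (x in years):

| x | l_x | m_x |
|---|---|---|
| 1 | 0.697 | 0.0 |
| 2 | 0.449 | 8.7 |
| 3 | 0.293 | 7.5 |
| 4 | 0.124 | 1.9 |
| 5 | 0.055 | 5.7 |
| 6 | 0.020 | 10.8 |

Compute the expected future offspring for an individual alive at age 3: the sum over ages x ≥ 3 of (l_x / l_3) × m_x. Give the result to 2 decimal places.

10.11

l_3 = 0.293. Conditional survival from age 3 to x is l_x / l_3.
  x=3: (0.293/0.293) × 7.5 = 7.5000
  x=4: (0.124/0.293) × 1.9 = 0.8041
  x=5: (0.055/0.293) × 5.7 = 1.0700
  x=6: (0.020/0.293) × 10.8 = 0.7372
Sum = 7.5000 + 0.8041 + 1.0700 + 0.7372 = 10.1113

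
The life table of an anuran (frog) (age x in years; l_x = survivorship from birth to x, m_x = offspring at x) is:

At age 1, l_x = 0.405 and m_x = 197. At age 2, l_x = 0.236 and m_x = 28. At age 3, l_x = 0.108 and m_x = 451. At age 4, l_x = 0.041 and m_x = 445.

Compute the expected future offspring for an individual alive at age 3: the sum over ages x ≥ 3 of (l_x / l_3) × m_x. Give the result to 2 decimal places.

l_3 = 0.108. Conditional survival from age 3 to x is l_x / l_3.
  x=3: (0.108/0.108) × 451 = 451.0000
  x=4: (0.041/0.108) × 445 = 168.9352
Sum = 451.0000 + 168.9352 = 619.9352

619.94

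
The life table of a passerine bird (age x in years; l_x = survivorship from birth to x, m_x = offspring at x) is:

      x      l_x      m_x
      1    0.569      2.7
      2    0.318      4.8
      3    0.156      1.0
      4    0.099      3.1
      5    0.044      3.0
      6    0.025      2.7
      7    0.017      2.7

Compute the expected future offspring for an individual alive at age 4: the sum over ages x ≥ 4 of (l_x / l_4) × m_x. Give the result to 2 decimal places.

5.58

l_4 = 0.099. Conditional survival from age 4 to x is l_x / l_4.
  x=4: (0.099/0.099) × 3.1 = 3.1000
  x=5: (0.044/0.099) × 3.0 = 1.3333
  x=6: (0.025/0.099) × 2.7 = 0.6818
  x=7: (0.017/0.099) × 2.7 = 0.4636
Sum = 3.1000 + 1.3333 + 0.6818 + 0.4636 = 5.5788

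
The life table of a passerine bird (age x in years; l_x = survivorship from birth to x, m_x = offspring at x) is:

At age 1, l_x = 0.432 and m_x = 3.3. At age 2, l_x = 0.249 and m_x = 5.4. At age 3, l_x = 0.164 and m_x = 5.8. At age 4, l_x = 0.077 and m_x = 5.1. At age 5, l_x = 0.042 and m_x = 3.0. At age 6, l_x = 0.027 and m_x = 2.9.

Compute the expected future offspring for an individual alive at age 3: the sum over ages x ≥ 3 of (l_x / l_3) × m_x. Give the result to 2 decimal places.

9.44

l_3 = 0.164. Conditional survival from age 3 to x is l_x / l_3.
  x=3: (0.164/0.164) × 5.8 = 5.8000
  x=4: (0.077/0.164) × 5.1 = 2.3945
  x=5: (0.042/0.164) × 3.0 = 0.7683
  x=6: (0.027/0.164) × 2.9 = 0.4774
Sum = 5.8000 + 2.3945 + 0.7683 + 0.4774 = 9.4402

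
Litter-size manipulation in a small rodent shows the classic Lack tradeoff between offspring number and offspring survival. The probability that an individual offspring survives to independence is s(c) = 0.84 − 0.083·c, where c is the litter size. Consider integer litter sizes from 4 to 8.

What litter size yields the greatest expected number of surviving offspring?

Expected surviving offspring = c × s(c):
  c=4: 4 × 0.508 = 2.032
  c=5: 5 × 0.425 = 2.125
  c=6: 6 × 0.342 = 2.052
  c=7: 7 × 0.259 = 1.813
  c=8: 8 × 0.176 = 1.408
Maximum at c = 5 (2.125 surviving offspring).

5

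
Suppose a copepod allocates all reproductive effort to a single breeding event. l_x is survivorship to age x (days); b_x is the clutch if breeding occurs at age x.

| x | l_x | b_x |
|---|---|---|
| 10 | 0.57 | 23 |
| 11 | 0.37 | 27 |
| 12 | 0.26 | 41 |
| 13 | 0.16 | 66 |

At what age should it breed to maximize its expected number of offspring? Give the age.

10

Expected offspring if breeding at age x = l_x × b_x:
  age 10: 0.57 × 23 = 13.110
  age 11: 0.37 × 27 = 9.990
  age 12: 0.26 × 41 = 10.660
  age 13: 0.16 × 66 = 10.560
Maximum at age 10 (13.110).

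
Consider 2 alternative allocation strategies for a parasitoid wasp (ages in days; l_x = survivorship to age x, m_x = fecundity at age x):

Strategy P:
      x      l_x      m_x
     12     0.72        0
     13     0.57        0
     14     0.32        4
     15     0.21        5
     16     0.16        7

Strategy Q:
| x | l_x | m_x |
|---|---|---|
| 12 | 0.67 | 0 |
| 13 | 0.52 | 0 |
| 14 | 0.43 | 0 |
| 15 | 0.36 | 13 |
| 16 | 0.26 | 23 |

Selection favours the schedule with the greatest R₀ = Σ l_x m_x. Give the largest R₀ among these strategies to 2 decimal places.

Strategy P: R₀ = 0.72×0 + 0.57×0 + 0.32×4 + 0.21×5 + 0.16×7 = 3.4500
Strategy Q: R₀ = 0.67×0 + 0.52×0 + 0.43×0 + 0.36×13 + 0.26×23 = 10.6600
Highest R₀: strategy Q with 10.6600.

10.66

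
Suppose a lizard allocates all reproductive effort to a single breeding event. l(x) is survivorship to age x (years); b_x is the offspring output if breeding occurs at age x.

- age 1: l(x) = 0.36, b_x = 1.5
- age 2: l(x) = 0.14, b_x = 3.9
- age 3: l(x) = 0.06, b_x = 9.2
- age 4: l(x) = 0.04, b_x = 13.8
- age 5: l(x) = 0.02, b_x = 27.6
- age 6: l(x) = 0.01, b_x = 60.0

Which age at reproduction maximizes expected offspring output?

6

Expected offspring if breeding at age x = l(x) × b_x:
  age 1: 0.36 × 1.5 = 0.540
  age 2: 0.14 × 3.9 = 0.546
  age 3: 0.06 × 9.2 = 0.552
  age 4: 0.04 × 13.8 = 0.552
  age 5: 0.02 × 27.6 = 0.552
  age 6: 0.01 × 60.0 = 0.600
Maximum at age 6 (0.600).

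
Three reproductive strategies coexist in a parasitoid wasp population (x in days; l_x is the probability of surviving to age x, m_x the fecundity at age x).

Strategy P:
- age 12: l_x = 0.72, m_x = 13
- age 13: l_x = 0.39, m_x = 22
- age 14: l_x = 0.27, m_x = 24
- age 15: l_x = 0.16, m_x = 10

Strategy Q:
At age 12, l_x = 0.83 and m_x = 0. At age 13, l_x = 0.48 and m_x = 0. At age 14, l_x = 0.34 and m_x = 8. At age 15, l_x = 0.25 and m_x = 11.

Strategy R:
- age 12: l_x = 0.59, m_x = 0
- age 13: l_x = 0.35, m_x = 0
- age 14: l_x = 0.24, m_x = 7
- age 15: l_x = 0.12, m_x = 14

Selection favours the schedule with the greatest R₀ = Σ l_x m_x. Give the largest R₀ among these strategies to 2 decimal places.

26.02

Strategy P: R₀ = 0.72×13 + 0.39×22 + 0.27×24 + 0.16×10 = 26.0200
Strategy Q: R₀ = 0.83×0 + 0.48×0 + 0.34×8 + 0.25×11 = 5.4700
Strategy R: R₀ = 0.59×0 + 0.35×0 + 0.24×7 + 0.12×14 = 3.3600
Highest R₀: strategy P with 26.0200.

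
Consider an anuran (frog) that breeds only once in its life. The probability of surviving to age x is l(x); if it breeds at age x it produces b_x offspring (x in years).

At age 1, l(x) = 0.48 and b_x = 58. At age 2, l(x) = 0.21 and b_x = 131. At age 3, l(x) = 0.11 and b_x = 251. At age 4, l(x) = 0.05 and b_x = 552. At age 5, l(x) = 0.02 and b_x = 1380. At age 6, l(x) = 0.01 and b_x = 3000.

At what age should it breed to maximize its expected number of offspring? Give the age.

Expected offspring if breeding at age x = l(x) × b_x:
  age 1: 0.48 × 58 = 27.840
  age 2: 0.21 × 131 = 27.510
  age 3: 0.11 × 251 = 27.610
  age 4: 0.05 × 552 = 27.600
  age 5: 0.02 × 1380 = 27.600
  age 6: 0.01 × 3000 = 30.000
Maximum at age 6 (30.000).

6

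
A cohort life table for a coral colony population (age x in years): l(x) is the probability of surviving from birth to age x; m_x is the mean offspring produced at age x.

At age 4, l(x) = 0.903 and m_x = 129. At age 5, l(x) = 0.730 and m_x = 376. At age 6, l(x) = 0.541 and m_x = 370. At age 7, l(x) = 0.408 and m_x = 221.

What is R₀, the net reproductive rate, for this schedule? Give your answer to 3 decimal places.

681.305

R₀ = Σ l(x) m_x:
  age 4: 0.903 × 129 = 116.4870
  age 5: 0.730 × 376 = 274.4800
  age 6: 0.541 × 370 = 200.1700
  age 7: 0.408 × 221 = 90.1680
R₀ = 116.4870 + 274.4800 + 200.1700 + 90.1680 = 681.3050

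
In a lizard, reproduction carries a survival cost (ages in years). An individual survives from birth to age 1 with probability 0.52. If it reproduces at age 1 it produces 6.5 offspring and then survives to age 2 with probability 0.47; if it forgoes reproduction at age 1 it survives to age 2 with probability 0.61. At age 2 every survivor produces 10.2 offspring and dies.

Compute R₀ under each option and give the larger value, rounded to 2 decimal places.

5.87

breed at age 1: R₀ = 0.52 × (6.5 + 0.47 × 10.2) = 0.52 × 11.2940 = 5.8729
delay to age 2: R₀ = 0.52 × (0.61 × 10.2) = 0.52 × 6.2220 = 3.2354
Higher: breed at age 1 (5.8729).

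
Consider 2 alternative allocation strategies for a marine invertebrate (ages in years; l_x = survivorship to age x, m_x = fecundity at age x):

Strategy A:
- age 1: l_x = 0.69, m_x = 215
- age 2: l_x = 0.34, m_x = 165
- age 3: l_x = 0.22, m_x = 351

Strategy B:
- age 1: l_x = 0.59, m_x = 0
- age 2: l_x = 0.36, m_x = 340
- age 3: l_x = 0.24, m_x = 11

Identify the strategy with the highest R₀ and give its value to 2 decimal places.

281.67

Strategy A: R₀ = 0.69×215 + 0.34×165 + 0.22×351 = 281.6700
Strategy B: R₀ = 0.59×0 + 0.36×340 + 0.24×11 = 125.0400
Highest R₀: strategy A with 281.6700.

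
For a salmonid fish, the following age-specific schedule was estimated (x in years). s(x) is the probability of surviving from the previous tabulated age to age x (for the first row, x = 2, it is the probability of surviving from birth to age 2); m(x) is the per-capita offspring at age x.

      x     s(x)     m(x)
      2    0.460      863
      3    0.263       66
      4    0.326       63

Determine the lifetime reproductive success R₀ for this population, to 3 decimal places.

407.449

Survivorship from birth: l_x = s_2·s_3·…·s_x.
  l_2 = 0.46000
  l_3 = 0.12098
  l_4 = 0.03944
R₀ = Σ l_x m(x):
  age 2: 0.46000 × 863 = 396.9800
  age 3: 0.12098 × 66 = 7.9847
  age 4: 0.03944 × 63 = 2.4847
R₀ = 396.9800 + 7.9847 + 2.4847 = 407.4494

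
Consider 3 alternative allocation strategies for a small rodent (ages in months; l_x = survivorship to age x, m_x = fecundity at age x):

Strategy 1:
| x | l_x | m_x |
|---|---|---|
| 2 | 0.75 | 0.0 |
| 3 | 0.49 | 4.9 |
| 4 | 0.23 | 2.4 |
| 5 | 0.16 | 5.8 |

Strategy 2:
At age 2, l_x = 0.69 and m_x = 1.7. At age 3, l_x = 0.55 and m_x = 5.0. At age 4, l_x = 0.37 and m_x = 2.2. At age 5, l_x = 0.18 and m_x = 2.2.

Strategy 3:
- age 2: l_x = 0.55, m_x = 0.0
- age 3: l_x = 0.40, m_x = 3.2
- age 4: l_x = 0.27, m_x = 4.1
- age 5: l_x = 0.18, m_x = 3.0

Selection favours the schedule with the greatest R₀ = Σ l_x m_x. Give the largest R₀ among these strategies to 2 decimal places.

5.13

Strategy 1: R₀ = 0.75×0.0 + 0.49×4.9 + 0.23×2.4 + 0.16×5.8 = 3.8810
Strategy 2: R₀ = 0.69×1.7 + 0.55×5.0 + 0.37×2.2 + 0.18×2.2 = 5.1330
Strategy 3: R₀ = 0.55×0.0 + 0.40×3.2 + 0.27×4.1 + 0.18×3.0 = 2.9270
Highest R₀: strategy 2 with 5.1330.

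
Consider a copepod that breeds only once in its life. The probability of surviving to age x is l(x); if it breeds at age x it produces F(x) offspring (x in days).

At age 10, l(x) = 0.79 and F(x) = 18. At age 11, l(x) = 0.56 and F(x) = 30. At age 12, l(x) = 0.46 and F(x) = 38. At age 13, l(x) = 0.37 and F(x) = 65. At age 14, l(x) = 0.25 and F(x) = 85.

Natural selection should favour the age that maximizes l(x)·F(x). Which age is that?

13

Expected offspring if breeding at age x = l(x) × F(x):
  age 10: 0.79 × 18 = 14.220
  age 11: 0.56 × 30 = 16.800
  age 12: 0.46 × 38 = 17.480
  age 13: 0.37 × 65 = 24.050
  age 14: 0.25 × 85 = 21.250
Maximum at age 13 (24.050).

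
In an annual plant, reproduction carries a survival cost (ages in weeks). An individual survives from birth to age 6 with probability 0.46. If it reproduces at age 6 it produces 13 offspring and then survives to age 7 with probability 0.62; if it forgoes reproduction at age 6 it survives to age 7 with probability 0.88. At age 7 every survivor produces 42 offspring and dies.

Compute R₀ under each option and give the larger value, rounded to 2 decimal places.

17.96

breed at age 6: R₀ = 0.46 × (13 + 0.62 × 42) = 0.46 × 39.0400 = 17.9584
delay to age 7: R₀ = 0.46 × (0.88 × 42) = 0.46 × 36.9600 = 17.0016
Higher: breed at age 6 (17.9584).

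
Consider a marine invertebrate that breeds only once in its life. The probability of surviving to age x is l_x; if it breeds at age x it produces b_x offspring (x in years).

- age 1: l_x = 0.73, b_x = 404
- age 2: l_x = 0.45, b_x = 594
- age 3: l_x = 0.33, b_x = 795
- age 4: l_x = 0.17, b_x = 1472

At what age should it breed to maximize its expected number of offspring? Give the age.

Expected offspring if breeding at age x = l_x × b_x:
  age 1: 0.73 × 404 = 294.920
  age 2: 0.45 × 594 = 267.300
  age 3: 0.33 × 795 = 262.350
  age 4: 0.17 × 1472 = 250.240
Maximum at age 1 (294.920).

1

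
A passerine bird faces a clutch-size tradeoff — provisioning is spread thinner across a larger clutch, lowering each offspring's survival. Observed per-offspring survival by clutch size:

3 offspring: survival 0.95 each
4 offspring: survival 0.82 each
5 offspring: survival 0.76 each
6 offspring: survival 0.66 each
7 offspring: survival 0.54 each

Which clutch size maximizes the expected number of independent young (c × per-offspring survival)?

6

Expected independent young = c × s(c):
  c=3: 3 × 0.95 = 2.850
  c=4: 4 × 0.82 = 3.280
  c=5: 5 × 0.76 = 3.800
  c=6: 6 × 0.66 = 3.960
  c=7: 7 × 0.54 = 3.780
Maximum at c = 6 (3.960 independent young).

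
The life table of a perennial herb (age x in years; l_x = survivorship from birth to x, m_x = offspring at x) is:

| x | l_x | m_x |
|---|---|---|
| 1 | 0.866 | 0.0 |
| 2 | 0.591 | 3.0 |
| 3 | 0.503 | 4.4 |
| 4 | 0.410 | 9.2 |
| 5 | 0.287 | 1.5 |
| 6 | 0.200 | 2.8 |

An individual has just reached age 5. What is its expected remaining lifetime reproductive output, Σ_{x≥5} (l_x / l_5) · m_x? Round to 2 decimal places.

l_5 = 0.287. Conditional survival from age 5 to x is l_x / l_5.
  x=5: (0.287/0.287) × 1.5 = 1.5000
  x=6: (0.200/0.287) × 2.8 = 1.9512
Sum = 1.5000 + 1.9512 = 3.4512

3.45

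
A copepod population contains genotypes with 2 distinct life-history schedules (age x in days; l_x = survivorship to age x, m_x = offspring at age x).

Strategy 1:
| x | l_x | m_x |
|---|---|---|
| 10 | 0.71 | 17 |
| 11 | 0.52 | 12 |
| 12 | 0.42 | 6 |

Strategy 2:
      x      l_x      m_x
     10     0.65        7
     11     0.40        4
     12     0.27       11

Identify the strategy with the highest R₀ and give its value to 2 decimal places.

Strategy 1: R₀ = 0.71×17 + 0.52×12 + 0.42×6 = 20.8300
Strategy 2: R₀ = 0.65×7 + 0.40×4 + 0.27×11 = 9.1200
Highest R₀: strategy 1 with 20.8300.

20.83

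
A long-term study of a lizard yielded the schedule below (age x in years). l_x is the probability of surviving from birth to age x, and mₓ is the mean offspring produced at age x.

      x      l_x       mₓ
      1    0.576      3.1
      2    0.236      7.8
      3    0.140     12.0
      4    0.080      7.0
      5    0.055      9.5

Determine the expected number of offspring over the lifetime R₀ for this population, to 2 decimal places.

6.39

R₀ = Σ l_x mₓ:
  age 1: 0.576 × 3.1 = 1.7856
  age 2: 0.236 × 7.8 = 1.8408
  age 3: 0.140 × 12.0 = 1.6800
  age 4: 0.080 × 7.0 = 0.5600
  age 5: 0.055 × 9.5 = 0.5225
R₀ = 1.7856 + 1.8408 + 1.6800 + 0.5600 + 0.5225 = 6.3889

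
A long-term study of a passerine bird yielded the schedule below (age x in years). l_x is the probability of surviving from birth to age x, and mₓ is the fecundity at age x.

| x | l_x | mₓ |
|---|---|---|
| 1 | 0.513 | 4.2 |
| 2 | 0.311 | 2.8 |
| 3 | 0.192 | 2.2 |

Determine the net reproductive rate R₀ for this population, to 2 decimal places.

R₀ = Σ l_x mₓ:
  age 1: 0.513 × 4.2 = 2.1546
  age 2: 0.311 × 2.8 = 0.8708
  age 3: 0.192 × 2.2 = 0.4224
R₀ = 2.1546 + 0.8708 + 0.4224 = 3.4478

3.45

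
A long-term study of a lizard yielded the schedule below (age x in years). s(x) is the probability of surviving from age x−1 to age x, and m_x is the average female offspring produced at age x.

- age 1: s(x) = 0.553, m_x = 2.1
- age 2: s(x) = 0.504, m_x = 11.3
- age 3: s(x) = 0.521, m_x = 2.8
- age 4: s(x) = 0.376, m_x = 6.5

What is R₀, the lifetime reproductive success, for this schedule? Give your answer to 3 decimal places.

5.072

Survivorship from birth: l_x = s_1·s_2·…·s_x.
  l_1 = 0.55300
  l_2 = 0.27871
  l_3 = 0.14521
  l_4 = 0.05460
R₀ = Σ l_x m_x:
  age 1: 0.55300 × 2.1 = 1.1613
  age 2: 0.27871 × 11.3 = 3.1494
  age 3: 0.14521 × 2.8 = 0.4066
  age 4: 0.05460 × 6.5 = 0.3549
R₀ = 1.1613 + 3.1494 + 0.4066 + 0.3549 = 5.0722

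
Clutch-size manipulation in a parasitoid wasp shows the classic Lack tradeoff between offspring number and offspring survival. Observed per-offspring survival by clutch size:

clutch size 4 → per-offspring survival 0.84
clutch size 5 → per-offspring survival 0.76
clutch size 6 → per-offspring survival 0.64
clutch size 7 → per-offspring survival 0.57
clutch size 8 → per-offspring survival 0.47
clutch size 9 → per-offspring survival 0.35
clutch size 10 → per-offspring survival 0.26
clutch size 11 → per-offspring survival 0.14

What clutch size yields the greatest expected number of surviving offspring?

Expected surviving offspring = c × s(c):
  c=4: 4 × 0.84 = 3.360
  c=5: 5 × 0.76 = 3.800
  c=6: 6 × 0.64 = 3.840
  c=7: 7 × 0.57 = 3.990
  c=8: 8 × 0.47 = 3.760
  c=9: 9 × 0.35 = 3.150
  c=10: 10 × 0.26 = 2.600
  c=11: 11 × 0.14 = 1.540
Maximum at c = 7 (3.990 surviving offspring).

7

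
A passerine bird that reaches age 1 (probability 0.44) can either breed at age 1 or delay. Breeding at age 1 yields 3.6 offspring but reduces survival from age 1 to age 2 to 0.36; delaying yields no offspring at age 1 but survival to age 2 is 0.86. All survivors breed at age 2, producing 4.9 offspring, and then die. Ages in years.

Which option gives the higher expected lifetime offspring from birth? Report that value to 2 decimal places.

2.36

breed at age 1: R₀ = 0.44 × (3.6 + 0.36 × 4.9) = 0.44 × 5.3640 = 2.3602
delay to age 2: R₀ = 0.44 × (0.86 × 4.9) = 0.44 × 4.2140 = 1.8542
Higher: breed at age 1 (2.3602).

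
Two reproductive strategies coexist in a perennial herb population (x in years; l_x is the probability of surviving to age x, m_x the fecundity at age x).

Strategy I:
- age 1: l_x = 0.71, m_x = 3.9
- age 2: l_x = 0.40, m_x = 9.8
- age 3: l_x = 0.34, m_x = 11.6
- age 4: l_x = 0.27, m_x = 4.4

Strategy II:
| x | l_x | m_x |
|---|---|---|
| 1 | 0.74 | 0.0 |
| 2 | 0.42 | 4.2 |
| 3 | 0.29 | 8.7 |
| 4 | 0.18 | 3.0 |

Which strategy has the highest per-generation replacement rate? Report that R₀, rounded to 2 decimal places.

Strategy I: R₀ = 0.71×3.9 + 0.40×9.8 + 0.34×11.6 + 0.27×4.4 = 11.8210
Strategy II: R₀ = 0.74×0.0 + 0.42×4.2 + 0.29×8.7 + 0.18×3.0 = 4.8270
Highest R₀: strategy I with 11.8210.

11.82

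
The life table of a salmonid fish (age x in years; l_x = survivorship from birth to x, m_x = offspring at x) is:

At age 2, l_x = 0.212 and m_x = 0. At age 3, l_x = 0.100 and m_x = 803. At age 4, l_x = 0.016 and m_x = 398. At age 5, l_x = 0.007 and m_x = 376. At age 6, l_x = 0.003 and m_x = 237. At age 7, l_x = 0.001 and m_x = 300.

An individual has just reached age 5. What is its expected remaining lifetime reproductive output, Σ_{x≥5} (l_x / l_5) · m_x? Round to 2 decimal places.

l_5 = 0.007. Conditional survival from age 5 to x is l_x / l_5.
  x=5: (0.007/0.007) × 376 = 376.0000
  x=6: (0.003/0.007) × 237 = 101.5714
  x=7: (0.001/0.007) × 300 = 42.8571
Sum = 376.0000 + 101.5714 + 42.8571 = 520.4286

520.43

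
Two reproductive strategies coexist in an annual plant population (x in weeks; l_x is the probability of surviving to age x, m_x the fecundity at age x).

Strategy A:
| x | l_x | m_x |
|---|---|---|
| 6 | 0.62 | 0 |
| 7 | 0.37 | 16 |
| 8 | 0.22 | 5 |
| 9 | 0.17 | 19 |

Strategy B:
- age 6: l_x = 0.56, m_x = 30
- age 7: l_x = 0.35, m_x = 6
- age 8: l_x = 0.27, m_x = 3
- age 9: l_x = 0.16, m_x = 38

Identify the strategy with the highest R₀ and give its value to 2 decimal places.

25.79

Strategy A: R₀ = 0.62×0 + 0.37×16 + 0.22×5 + 0.17×19 = 10.2500
Strategy B: R₀ = 0.56×30 + 0.35×6 + 0.27×3 + 0.16×38 = 25.7900
Highest R₀: strategy B with 25.7900.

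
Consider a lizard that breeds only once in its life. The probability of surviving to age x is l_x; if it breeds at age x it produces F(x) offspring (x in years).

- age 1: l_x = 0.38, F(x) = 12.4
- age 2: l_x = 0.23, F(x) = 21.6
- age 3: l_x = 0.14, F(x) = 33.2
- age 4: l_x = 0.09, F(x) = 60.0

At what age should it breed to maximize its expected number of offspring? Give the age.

4

Expected offspring if breeding at age x = l_x × F(x):
  age 1: 0.38 × 12.4 = 4.712
  age 2: 0.23 × 21.6 = 4.968
  age 3: 0.14 × 33.2 = 4.648
  age 4: 0.09 × 60.0 = 5.400
Maximum at age 4 (5.400).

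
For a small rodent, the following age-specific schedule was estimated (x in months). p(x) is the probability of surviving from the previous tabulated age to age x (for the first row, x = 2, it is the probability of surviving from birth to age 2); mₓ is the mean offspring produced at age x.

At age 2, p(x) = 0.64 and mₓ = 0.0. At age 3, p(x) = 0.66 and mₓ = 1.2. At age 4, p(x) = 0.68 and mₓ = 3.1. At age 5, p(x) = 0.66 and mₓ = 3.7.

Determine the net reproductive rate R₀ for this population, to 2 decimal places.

2.10

Survivorship from birth: l_x = p_2·p_3·…·p_x.
  l_2 = 0.64000
  l_3 = 0.42240
  l_4 = 0.28723
  l_5 = 0.18957
R₀ = Σ l_x mₓ:
  age 2: 0.64000 × 0.0 = 0.0000
  age 3: 0.42240 × 1.2 = 0.5069
  age 4: 0.28723 × 3.1 = 0.8904
  age 5: 0.18957 × 3.7 = 0.7014
R₀ = 0.0000 + 0.5069 + 0.8904 + 0.7014 = 2.0987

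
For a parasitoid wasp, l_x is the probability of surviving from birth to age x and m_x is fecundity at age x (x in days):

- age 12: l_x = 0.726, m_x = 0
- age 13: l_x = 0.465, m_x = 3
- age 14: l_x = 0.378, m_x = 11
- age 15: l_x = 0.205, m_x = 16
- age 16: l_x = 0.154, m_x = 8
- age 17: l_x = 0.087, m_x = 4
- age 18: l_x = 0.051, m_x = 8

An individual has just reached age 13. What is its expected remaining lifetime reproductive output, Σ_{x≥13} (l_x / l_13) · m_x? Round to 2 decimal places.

23.27

l_13 = 0.465. Conditional survival from age 13 to x is l_x / l_13.
  x=13: (0.465/0.465) × 3 = 3.0000
  x=14: (0.378/0.465) × 11 = 8.9419
  x=15: (0.205/0.465) × 16 = 7.0538
  x=16: (0.154/0.465) × 8 = 2.6495
  x=17: (0.087/0.465) × 4 = 0.7484
  x=18: (0.051/0.465) × 8 = 0.8774
Sum = 3.0000 + 8.9419 + 7.0538 + 2.6495 + 0.7484 + 0.8774 = 23.2710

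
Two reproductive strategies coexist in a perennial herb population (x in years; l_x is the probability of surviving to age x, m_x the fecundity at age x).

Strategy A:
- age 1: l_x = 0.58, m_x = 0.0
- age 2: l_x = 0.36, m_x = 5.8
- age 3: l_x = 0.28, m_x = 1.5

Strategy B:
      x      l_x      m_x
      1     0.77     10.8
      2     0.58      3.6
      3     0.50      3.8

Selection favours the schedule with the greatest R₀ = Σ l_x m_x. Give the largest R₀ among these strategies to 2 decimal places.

Strategy A: R₀ = 0.58×0.0 + 0.36×5.8 + 0.28×1.5 = 2.5080
Strategy B: R₀ = 0.77×10.8 + 0.58×3.6 + 0.50×3.8 = 12.3040
Highest R₀: strategy B with 12.3040.

12.30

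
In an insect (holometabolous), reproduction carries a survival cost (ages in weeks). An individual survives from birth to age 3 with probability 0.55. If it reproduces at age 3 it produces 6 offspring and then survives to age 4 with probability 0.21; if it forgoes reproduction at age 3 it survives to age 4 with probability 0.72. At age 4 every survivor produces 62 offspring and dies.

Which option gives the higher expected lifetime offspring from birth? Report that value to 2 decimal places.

breed at age 3: R₀ = 0.55 × (6 + 0.21 × 62) = 0.55 × 19.0200 = 10.4610
delay to age 4: R₀ = 0.55 × (0.72 × 62) = 0.55 × 44.6400 = 24.5520
Higher: delay to age 4 (24.5520).

24.55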